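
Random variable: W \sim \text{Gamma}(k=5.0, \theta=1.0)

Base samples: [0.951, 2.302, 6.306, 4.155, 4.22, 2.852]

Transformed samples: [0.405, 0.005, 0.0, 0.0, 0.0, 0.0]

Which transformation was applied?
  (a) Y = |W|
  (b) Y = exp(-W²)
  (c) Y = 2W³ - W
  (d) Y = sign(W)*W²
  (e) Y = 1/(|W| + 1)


Checking option (b) Y = exp(-W²):
  W = 0.951 -> Y = 0.405 ✓
  W = 2.302 -> Y = 0.005 ✓
  W = 6.306 -> Y = 0.0 ✓
All samples match this transformation.

(b) exp(-W²)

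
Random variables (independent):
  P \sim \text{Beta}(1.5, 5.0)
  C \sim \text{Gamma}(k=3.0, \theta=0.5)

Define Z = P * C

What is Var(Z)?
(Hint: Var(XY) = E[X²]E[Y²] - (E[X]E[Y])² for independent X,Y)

Var(XY) = E[X²]E[Y²] - (E[X]E[Y])²
E[P] = 0.23076923, Var(P) = 0.023668639
E[C] = 1.5, Var(C) = 0.75
E[P²] = 0.023668639 + 0.23076923² = 0.076923077
E[C²] = 0.75 + 1.5² = 3
Var(Z) = 0.076923077*3 - (0.23076923*1.5)²
= 0.23076923 - 0.11982249 = 0.11094675

0.11094675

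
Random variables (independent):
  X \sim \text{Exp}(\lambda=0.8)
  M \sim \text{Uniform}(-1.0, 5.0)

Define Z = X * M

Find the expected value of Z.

For independent RVs: E[XY] = E[X]*E[Y]
E[X] = 1.25
E[M] = 2
E[Z] = 1.25 * 2 = 2.5

2.5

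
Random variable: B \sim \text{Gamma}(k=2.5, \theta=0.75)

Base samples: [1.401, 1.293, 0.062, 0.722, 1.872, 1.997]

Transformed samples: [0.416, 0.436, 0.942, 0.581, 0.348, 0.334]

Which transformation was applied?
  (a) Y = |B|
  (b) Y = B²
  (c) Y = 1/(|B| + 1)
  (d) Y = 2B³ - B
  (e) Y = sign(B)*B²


Checking option (c) Y = 1/(|B| + 1):
  B = 1.401 -> Y = 0.416 ✓
  B = 1.293 -> Y = 0.436 ✓
  B = 0.062 -> Y = 0.942 ✓
All samples match this transformation.

(c) 1/(|B| + 1)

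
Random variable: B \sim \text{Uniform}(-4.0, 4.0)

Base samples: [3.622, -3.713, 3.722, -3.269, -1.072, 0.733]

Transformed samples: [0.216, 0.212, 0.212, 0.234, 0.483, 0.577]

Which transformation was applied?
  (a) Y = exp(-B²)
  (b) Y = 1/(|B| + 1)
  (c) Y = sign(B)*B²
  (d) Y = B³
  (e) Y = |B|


Checking option (b) Y = 1/(|B| + 1):
  B = 3.622 -> Y = 0.216 ✓
  B = -3.713 -> Y = 0.212 ✓
  B = 3.722 -> Y = 0.212 ✓
All samples match this transformation.

(b) 1/(|B| + 1)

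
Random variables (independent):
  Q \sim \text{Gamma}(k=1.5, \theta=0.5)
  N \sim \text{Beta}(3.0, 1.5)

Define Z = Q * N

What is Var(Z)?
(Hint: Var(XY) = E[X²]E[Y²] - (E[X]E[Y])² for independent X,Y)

Var(XY) = E[X²]E[Y²] - (E[X]E[Y])²
E[Q] = 0.75, Var(Q) = 0.375
E[N] = 0.66666667, Var(N) = 0.04040404
E[Q²] = 0.375 + 0.75² = 0.9375
E[N²] = 0.04040404 + 0.66666667² = 0.48484848
Var(Z) = 0.9375*0.48484848 - (0.75*0.66666667)²
= 0.45454545 - 0.25 = 0.20454545

0.20454545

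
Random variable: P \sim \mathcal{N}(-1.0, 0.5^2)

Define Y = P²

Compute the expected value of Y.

Using E[X²] = Var(X) + (E[X])²:
E[P] = -1
Var(P) = 0.5^2 = 0.25
E[P²] = 0.25 + (-1)² = 0.25 + 1 = 1.25

1.25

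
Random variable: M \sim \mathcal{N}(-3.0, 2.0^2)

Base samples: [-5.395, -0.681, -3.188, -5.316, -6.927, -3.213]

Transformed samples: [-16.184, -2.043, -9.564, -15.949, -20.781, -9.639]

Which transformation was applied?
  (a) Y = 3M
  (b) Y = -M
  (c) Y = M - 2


Checking option (a) Y = 3M:
  M = -5.395 -> Y = -16.184 ✓
  M = -0.681 -> Y = -2.043 ✓
  M = -3.188 -> Y = -9.564 ✓
All samples match this transformation.

(a) 3M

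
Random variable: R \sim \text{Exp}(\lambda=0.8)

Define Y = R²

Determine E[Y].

Using E[X²] = Var(X) + (E[X])²:
E[R] = 1.25
Var(R) = 1/0.8^2 = 1.5625
E[R²] = 1.5625 + 1.25² = 1.5625 + 1.5625 = 3.125

3.125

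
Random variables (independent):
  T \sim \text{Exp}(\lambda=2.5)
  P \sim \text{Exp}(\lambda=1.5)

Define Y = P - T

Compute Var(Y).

For independent RVs: Var(aX + bY) = a²Var(X) + b²Var(Y)
Var(T) = 0.16
Var(P) = 0.44444444
Var(Y) = (-1)²*0.16 + 1²*0.44444444
= 1*0.16 + 1*0.44444444 = 0.60444444

0.60444444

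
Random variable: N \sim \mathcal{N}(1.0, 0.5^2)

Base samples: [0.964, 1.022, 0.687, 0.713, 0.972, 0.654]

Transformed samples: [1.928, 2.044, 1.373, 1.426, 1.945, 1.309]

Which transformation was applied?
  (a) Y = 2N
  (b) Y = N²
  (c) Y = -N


Checking option (a) Y = 2N:
  N = 0.964 -> Y = 1.928 ✓
  N = 1.022 -> Y = 2.044 ✓
  N = 0.687 -> Y = 1.373 ✓
All samples match this transformation.

(a) 2N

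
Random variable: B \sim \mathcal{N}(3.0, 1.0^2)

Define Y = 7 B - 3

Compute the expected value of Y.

For Y = 7B - 3:
E[Y] = 7 * E[B] - 3
E[B] = 3.0 = 3
E[Y] = 7 * 3 - 3 = 18

18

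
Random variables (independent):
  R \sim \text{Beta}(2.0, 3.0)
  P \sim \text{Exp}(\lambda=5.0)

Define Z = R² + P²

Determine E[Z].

E[Z] = E[R²] + E[P²]
E[R²] = Var(R) + E[R]² = 0.04 + 0.16 = 0.2
E[P²] = Var(P) + E[P]² = 0.04 + 0.04 = 0.08
E[Z] = 0.2 + 0.08 = 0.28

0.28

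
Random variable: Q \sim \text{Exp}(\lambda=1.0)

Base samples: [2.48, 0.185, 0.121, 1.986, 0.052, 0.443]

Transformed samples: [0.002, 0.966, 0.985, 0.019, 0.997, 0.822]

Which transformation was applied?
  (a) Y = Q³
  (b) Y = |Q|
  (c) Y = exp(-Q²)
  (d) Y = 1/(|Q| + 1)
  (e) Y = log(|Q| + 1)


Checking option (c) Y = exp(-Q²):
  Q = 2.48 -> Y = 0.002 ✓
  Q = 0.185 -> Y = 0.966 ✓
  Q = 0.121 -> Y = 0.985 ✓
All samples match this transformation.

(c) exp(-Q²)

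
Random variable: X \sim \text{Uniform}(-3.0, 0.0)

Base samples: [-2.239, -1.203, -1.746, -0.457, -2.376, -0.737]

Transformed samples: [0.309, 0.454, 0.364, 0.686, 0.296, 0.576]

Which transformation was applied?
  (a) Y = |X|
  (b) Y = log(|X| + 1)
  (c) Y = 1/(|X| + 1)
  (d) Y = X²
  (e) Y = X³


Checking option (c) Y = 1/(|X| + 1):
  X = -2.239 -> Y = 0.309 ✓
  X = -1.203 -> Y = 0.454 ✓
  X = -1.746 -> Y = 0.364 ✓
All samples match this transformation.

(c) 1/(|X| + 1)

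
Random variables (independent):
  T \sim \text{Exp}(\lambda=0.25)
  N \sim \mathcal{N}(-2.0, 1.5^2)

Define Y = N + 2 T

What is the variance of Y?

For independent RVs: Var(aX + bY) = a²Var(X) + b²Var(Y)
Var(T) = 16
Var(N) = 2.25
Var(Y) = 2²*16 + 1²*2.25
= 4*16 + 1*2.25 = 66.25

66.25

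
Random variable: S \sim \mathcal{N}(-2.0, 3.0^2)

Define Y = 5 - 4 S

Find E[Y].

For Y = -4S + 5:
E[Y] = -4 * E[S] + 5
E[S] = -2.0 = -2
E[Y] = -4 * (-2) + 5 = 13

13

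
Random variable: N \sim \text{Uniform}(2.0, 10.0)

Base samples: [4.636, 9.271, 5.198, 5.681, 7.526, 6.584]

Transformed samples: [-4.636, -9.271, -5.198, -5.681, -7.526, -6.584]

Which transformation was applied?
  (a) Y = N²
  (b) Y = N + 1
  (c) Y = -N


Checking option (c) Y = -N:
  N = 4.636 -> Y = -4.636 ✓
  N = 9.271 -> Y = -9.271 ✓
  N = 5.198 -> Y = -5.198 ✓
All samples match this transformation.

(c) -N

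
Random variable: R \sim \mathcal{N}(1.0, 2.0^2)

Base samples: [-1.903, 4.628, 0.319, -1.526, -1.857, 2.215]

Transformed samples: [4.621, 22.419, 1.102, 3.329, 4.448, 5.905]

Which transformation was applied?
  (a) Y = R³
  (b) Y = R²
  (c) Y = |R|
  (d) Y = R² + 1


Checking option (d) Y = R² + 1:
  R = -1.903 -> Y = 4.621 ✓
  R = 4.628 -> Y = 22.419 ✓
  R = 0.319 -> Y = 1.102 ✓
All samples match this transformation.

(d) R² + 1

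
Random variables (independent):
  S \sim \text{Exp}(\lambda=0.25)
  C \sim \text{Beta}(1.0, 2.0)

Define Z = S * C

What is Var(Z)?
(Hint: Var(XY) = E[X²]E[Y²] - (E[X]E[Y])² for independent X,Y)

Var(XY) = E[X²]E[Y²] - (E[X]E[Y])²
E[S] = 4, Var(S) = 16
E[C] = 0.33333333, Var(C) = 0.055555556
E[S²] = 16 + 4² = 32
E[C²] = 0.055555556 + 0.33333333² = 0.16666667
Var(Z) = 32*0.16666667 - (4*0.33333333)²
= 5.3333333 - 1.7777778 = 3.5555556

3.5555556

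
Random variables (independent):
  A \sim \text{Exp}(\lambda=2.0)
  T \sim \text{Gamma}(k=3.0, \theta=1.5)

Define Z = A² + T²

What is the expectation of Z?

E[Z] = E[A²] + E[T²]
E[A²] = Var(A) + E[A]² = 0.25 + 0.25 = 0.5
E[T²] = Var(T) + E[T]² = 6.75 + 20.25 = 27
E[Z] = 0.5 + 27 = 27.5

27.5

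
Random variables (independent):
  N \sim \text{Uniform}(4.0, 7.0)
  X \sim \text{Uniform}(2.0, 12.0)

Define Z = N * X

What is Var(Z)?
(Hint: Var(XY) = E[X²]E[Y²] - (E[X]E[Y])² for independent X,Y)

Var(XY) = E[X²]E[Y²] - (E[X]E[Y])²
E[N] = 5.5, Var(N) = 0.75
E[X] = 7, Var(X) = 8.3333333
E[N²] = 0.75 + 5.5² = 31
E[X²] = 8.3333333 + 7² = 57.333333
Var(Z) = 31*57.333333 - (5.5*7)²
= 1777.3333 - 1482.25 = 295.08333

295.08333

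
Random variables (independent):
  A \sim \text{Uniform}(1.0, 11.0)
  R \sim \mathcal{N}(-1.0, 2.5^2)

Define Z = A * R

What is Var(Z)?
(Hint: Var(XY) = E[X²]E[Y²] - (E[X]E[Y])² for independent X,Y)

Var(XY) = E[X²]E[Y²] - (E[X]E[Y])²
E[A] = 6, Var(A) = 8.3333333
E[R] = -1, Var(R) = 6.25
E[A²] = 8.3333333 + 6² = 44.333333
E[R²] = 6.25 + (-1)² = 7.25
Var(Z) = 44.333333*7.25 - (6*(-1))²
= 321.41667 - 36 = 285.41667

285.41667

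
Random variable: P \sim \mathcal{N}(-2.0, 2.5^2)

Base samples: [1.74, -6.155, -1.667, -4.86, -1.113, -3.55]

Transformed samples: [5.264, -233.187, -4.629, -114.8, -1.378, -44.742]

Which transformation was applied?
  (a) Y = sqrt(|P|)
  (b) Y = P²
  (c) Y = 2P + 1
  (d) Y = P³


Checking option (d) Y = P³:
  P = 1.74 -> Y = 5.264 ✓
  P = -6.155 -> Y = -233.187 ✓
  P = -1.667 -> Y = -4.629 ✓
All samples match this transformation.

(d) P³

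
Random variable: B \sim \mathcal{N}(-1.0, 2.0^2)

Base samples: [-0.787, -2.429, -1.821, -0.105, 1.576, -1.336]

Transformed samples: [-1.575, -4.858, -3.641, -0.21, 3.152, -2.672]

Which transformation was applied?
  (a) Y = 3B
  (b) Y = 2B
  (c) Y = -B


Checking option (b) Y = 2B:
  B = -0.787 -> Y = -1.575 ✓
  B = -2.429 -> Y = -4.858 ✓
  B = -1.821 -> Y = -3.641 ✓
All samples match this transformation.

(b) 2B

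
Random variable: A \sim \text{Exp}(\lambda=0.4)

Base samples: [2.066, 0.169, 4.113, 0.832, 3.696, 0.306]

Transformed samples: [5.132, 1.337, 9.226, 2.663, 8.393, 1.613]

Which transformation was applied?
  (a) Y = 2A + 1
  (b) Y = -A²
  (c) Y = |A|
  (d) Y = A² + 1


Checking option (a) Y = 2A + 1:
  A = 2.066 -> Y = 5.132 ✓
  A = 0.169 -> Y = 1.337 ✓
  A = 4.113 -> Y = 9.226 ✓
All samples match this transformation.

(a) 2A + 1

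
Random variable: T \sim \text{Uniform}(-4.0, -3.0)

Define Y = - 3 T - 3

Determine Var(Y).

For Y = aT + b: Var(Y) = a² * Var(T)
Var(T) = (-3 + 4)^2/12 = 0.083333333
Var(Y) = (-3)² * 0.083333333 = 9 * 0.083333333 = 0.75

0.75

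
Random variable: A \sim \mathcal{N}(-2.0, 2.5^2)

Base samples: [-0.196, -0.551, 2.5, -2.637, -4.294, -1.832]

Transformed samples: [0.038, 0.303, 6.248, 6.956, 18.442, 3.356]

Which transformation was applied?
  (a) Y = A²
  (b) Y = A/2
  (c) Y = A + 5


Checking option (a) Y = A²:
  A = -0.196 -> Y = 0.038 ✓
  A = -0.551 -> Y = 0.303 ✓
  A = 2.5 -> Y = 6.248 ✓
All samples match this transformation.

(a) A²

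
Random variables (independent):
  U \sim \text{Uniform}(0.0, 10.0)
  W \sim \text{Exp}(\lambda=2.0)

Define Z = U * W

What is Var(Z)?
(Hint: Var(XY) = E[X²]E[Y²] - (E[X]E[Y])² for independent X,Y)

Var(XY) = E[X²]E[Y²] - (E[X]E[Y])²
E[U] = 5, Var(U) = 8.3333333
E[W] = 0.5, Var(W) = 0.25
E[U²] = 8.3333333 + 5² = 33.333333
E[W²] = 0.25 + 0.5² = 0.5
Var(Z) = 33.333333*0.5 - (5*0.5)²
= 16.666667 - 6.25 = 10.416667

10.416667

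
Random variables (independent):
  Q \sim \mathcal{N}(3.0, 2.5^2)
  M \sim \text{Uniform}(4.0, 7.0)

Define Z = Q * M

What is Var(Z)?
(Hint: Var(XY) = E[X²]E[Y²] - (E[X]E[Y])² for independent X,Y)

Var(XY) = E[X²]E[Y²] - (E[X]E[Y])²
E[Q] = 3, Var(Q) = 6.25
E[M] = 5.5, Var(M) = 0.75
E[Q²] = 6.25 + 3² = 15.25
E[M²] = 0.75 + 5.5² = 31
Var(Z) = 15.25*31 - (3*5.5)²
= 472.75 - 272.25 = 200.5

200.5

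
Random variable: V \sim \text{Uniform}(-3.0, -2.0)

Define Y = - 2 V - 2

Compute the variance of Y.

For Y = aV + b: Var(Y) = a² * Var(V)
Var(V) = (-2 + 3)^2/12 = 0.083333333
Var(Y) = (-2)² * 0.083333333 = 4 * 0.083333333 = 0.33333333

0.33333333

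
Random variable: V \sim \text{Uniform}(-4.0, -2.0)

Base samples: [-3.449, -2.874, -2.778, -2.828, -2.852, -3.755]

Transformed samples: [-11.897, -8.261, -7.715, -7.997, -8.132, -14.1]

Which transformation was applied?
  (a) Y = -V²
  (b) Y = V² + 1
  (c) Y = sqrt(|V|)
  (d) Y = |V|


Checking option (a) Y = -V²:
  V = -3.449 -> Y = -11.897 ✓
  V = -2.874 -> Y = -8.261 ✓
  V = -2.778 -> Y = -7.715 ✓
All samples match this transformation.

(a) -V²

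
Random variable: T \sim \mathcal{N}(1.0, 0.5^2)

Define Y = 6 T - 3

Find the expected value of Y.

For Y = 6T - 3:
E[Y] = 6 * E[T] - 3
E[T] = 1.0 = 1
E[Y] = 6 * 1 - 3 = 3

3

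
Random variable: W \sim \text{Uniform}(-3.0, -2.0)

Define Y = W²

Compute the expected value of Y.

Using E[X²] = Var(X) + (E[X])²:
E[W] = -2.5
Var(W) = (-2 + 3)^2/12 = 0.083333333
E[W²] = 0.083333333 + (-2.5)² = 0.083333333 + 6.25 = 6.3333333

6.3333333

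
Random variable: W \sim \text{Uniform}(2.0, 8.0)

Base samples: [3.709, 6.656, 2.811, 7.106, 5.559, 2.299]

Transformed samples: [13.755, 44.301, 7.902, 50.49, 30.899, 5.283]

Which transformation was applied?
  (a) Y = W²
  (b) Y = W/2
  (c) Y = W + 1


Checking option (a) Y = W²:
  W = 3.709 -> Y = 13.755 ✓
  W = 6.656 -> Y = 44.301 ✓
  W = 2.811 -> Y = 7.902 ✓
All samples match this transformation.

(a) W²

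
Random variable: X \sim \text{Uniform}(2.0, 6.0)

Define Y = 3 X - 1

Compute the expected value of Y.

For Y = 3X - 1:
E[Y] = 3 * E[X] - 1
E[X] = (2 + 6)/2 = 4
E[Y] = 3 * 4 - 1 = 11

11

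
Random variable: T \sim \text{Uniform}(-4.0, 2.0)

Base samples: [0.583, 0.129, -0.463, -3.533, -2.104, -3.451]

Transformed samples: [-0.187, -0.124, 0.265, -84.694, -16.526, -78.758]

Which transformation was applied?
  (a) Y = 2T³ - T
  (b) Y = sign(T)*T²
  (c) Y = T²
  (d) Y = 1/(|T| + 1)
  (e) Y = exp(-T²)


Checking option (a) Y = 2T³ - T:
  T = 0.583 -> Y = -0.187 ✓
  T = 0.129 -> Y = -0.124 ✓
  T = -0.463 -> Y = 0.265 ✓
All samples match this transformation.

(a) 2T³ - T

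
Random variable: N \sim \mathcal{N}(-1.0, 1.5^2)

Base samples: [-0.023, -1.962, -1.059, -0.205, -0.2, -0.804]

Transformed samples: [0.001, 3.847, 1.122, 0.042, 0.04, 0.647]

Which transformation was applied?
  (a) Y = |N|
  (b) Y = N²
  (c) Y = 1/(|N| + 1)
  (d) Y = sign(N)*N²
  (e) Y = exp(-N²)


Checking option (b) Y = N²:
  N = -0.023 -> Y = 0.001 ✓
  N = -1.962 -> Y = 3.847 ✓
  N = -1.059 -> Y = 1.122 ✓
All samples match this transformation.

(b) N²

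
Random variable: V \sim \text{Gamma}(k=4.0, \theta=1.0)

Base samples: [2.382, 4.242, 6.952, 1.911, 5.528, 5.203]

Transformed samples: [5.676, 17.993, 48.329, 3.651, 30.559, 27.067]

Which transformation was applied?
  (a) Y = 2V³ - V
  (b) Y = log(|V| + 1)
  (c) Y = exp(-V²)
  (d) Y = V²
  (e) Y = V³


Checking option (d) Y = V²:
  V = 2.382 -> Y = 5.676 ✓
  V = 4.242 -> Y = 17.993 ✓
  V = 6.952 -> Y = 48.329 ✓
All samples match this transformation.

(d) V²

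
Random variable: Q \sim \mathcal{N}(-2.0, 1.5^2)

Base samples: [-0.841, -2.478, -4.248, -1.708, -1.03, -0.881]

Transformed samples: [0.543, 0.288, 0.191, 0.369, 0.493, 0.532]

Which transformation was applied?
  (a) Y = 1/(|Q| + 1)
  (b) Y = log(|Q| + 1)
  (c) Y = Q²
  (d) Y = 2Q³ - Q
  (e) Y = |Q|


Checking option (a) Y = 1/(|Q| + 1):
  Q = -0.841 -> Y = 0.543 ✓
  Q = -2.478 -> Y = 0.288 ✓
  Q = -4.248 -> Y = 0.191 ✓
All samples match this transformation.

(a) 1/(|Q| + 1)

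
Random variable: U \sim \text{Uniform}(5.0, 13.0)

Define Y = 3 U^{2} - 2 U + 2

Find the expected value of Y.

E[Y] = 3*E[U²] - 2*E[U] + 2
E[U] = 9
E[U²] = Var(U) + (E[U])² = 5.3333333 + 81 = 86.333333
E[Y] = 3*86.333333 - 2*9 + 2 = 243

243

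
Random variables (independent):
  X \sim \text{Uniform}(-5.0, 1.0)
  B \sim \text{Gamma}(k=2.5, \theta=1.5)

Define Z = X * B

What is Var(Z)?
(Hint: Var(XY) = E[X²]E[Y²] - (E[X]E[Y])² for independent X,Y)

Var(XY) = E[X²]E[Y²] - (E[X]E[Y])²
E[X] = -2, Var(X) = 3
E[B] = 3.75, Var(B) = 5.625
E[X²] = 3 + (-2)² = 7
E[B²] = 5.625 + 3.75² = 19.6875
Var(Z) = 7*19.6875 - (-2*3.75)²
= 137.8125 - 56.25 = 81.5625

81.5625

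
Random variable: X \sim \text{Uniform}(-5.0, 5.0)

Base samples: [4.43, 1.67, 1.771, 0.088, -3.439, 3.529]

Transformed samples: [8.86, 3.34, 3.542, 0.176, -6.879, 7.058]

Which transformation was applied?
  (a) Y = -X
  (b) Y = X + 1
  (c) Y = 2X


Checking option (c) Y = 2X:
  X = 4.43 -> Y = 8.86 ✓
  X = 1.67 -> Y = 3.34 ✓
  X = 1.771 -> Y = 3.542 ✓
All samples match this transformation.

(c) 2X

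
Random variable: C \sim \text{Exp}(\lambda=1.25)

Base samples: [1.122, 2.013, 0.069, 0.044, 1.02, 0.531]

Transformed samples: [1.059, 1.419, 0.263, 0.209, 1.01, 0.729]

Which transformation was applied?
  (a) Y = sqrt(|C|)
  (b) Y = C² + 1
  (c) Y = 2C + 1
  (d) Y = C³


Checking option (a) Y = sqrt(|C|):
  C = 1.122 -> Y = 1.059 ✓
  C = 2.013 -> Y = 1.419 ✓
  C = 0.069 -> Y = 0.263 ✓
All samples match this transformation.

(a) sqrt(|C|)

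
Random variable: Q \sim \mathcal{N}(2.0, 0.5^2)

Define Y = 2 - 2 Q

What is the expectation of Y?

For Y = -2Q + 2:
E[Y] = -2 * E[Q] + 2
E[Q] = 2.0 = 2
E[Y] = -2 * 2 + 2 = -2

-2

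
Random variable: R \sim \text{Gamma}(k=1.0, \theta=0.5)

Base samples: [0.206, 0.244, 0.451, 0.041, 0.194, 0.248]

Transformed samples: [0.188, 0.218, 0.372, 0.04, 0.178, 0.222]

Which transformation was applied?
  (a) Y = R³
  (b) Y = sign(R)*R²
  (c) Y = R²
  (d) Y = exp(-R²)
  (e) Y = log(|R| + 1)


Checking option (e) Y = log(|R| + 1):
  R = 0.206 -> Y = 0.188 ✓
  R = 0.244 -> Y = 0.218 ✓
  R = 0.451 -> Y = 0.372 ✓
All samples match this transformation.

(e) log(|R| + 1)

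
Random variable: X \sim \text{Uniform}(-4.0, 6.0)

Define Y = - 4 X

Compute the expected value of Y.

For Y = -4X:
E[Y] = -4 * E[X]
E[X] = (-4 + 6)/2 = 1
E[Y] = -4 * 1 = -4

-4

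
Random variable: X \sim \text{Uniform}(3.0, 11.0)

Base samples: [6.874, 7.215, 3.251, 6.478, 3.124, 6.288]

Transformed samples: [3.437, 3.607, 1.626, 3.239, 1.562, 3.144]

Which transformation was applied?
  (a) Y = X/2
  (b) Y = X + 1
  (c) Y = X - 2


Checking option (a) Y = X/2:
  X = 6.874 -> Y = 3.437 ✓
  X = 7.215 -> Y = 3.607 ✓
  X = 3.251 -> Y = 1.626 ✓
All samples match this transformation.

(a) X/2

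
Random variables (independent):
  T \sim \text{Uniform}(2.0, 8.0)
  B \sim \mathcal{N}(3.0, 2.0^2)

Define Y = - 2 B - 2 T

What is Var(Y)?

For independent RVs: Var(aX + bY) = a²Var(X) + b²Var(Y)
Var(T) = 3
Var(B) = 4
Var(Y) = (-2)²*3 + (-2)²*4
= 4*3 + 4*4 = 28

28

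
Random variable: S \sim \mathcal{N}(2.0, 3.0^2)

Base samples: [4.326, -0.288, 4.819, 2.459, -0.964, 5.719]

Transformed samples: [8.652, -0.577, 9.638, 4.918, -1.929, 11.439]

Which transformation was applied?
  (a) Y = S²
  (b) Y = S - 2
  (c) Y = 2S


Checking option (c) Y = 2S:
  S = 4.326 -> Y = 8.652 ✓
  S = -0.288 -> Y = -0.577 ✓
  S = 4.819 -> Y = 9.638 ✓
All samples match this transformation.

(c) 2S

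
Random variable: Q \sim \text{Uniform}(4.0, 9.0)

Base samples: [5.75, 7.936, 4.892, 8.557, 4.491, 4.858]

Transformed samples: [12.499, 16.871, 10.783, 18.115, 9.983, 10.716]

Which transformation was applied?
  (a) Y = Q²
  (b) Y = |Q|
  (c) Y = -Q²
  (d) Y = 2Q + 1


Checking option (d) Y = 2Q + 1:
  Q = 5.75 -> Y = 12.499 ✓
  Q = 7.936 -> Y = 16.871 ✓
  Q = 4.892 -> Y = 10.783 ✓
All samples match this transformation.

(d) 2Q + 1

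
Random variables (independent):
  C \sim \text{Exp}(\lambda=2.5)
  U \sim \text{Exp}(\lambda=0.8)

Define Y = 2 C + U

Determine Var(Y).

For independent RVs: Var(aX + bY) = a²Var(X) + b²Var(Y)
Var(C) = 0.16
Var(U) = 1.5625
Var(Y) = 2²*0.16 + 1²*1.5625
= 4*0.16 + 1*1.5625 = 2.2025

2.2025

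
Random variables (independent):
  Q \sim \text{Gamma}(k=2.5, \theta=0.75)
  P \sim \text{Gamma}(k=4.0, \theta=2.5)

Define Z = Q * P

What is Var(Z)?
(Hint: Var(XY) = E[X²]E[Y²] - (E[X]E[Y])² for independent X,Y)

Var(XY) = E[X²]E[Y²] - (E[X]E[Y])²
E[Q] = 1.875, Var(Q) = 1.40625
E[P] = 10, Var(P) = 25
E[Q²] = 1.40625 + 1.875² = 4.921875
E[P²] = 25 + 10² = 125
Var(Z) = 4.921875*125 - (1.875*10)²
= 615.23438 - 351.5625 = 263.67188

263.67188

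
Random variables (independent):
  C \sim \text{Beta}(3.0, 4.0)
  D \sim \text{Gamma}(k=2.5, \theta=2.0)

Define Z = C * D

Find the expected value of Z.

For independent RVs: E[XY] = E[X]*E[Y]
E[C] = 0.42857143
E[D] = 5
E[Z] = 0.42857143 * 5 = 2.1428571

2.1428571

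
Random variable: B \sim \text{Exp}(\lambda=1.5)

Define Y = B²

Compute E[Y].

E[B²] = Var(B) + (E[B])² = 0.44444444 + 0.44444444 = 0.88888889

0.88888889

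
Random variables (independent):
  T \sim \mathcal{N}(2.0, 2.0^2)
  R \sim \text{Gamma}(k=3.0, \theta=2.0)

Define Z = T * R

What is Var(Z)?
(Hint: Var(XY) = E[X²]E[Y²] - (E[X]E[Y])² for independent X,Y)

Var(XY) = E[X²]E[Y²] - (E[X]E[Y])²
E[T] = 2, Var(T) = 4
E[R] = 6, Var(R) = 12
E[T²] = 4 + 2² = 8
E[R²] = 12 + 6² = 48
Var(Z) = 8*48 - (2*6)²
= 384 - 144 = 240

240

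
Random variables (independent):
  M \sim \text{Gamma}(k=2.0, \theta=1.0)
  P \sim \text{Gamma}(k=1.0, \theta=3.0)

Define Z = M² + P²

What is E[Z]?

E[Z] = E[M²] + E[P²]
E[M²] = Var(M) + E[M]² = 2 + 4 = 6
E[P²] = Var(P) + E[P]² = 9 + 9 = 18
E[Z] = 6 + 18 = 24

24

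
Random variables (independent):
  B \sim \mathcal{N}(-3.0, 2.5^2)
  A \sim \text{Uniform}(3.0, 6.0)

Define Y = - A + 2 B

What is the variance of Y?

For independent RVs: Var(aX + bY) = a²Var(X) + b²Var(Y)
Var(B) = 6.25
Var(A) = 0.75
Var(Y) = 2²*6.25 + (-1)²*0.75
= 4*6.25 + 1*0.75 = 25.75

25.75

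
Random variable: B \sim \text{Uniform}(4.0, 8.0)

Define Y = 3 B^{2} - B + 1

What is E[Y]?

E[Y] = 3*E[B²] - 1*E[B] + 1
E[B] = 6
E[B²] = Var(B) + (E[B])² = 1.3333333 + 36 = 37.333333
E[Y] = 3*37.333333 - 1*6 + 1 = 107

107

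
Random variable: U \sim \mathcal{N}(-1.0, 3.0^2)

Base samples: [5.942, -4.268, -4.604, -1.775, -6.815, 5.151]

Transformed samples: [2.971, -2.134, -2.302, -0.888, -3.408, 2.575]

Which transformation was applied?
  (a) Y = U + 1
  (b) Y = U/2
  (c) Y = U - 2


Checking option (b) Y = U/2:
  U = 5.942 -> Y = 2.971 ✓
  U = -4.268 -> Y = -2.134 ✓
  U = -4.604 -> Y = -2.302 ✓
All samples match this transformation.

(b) U/2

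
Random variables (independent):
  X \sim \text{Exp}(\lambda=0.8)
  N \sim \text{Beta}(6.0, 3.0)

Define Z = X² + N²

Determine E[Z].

E[Z] = E[X²] + E[N²]
E[X²] = Var(X) + E[X]² = 1.5625 + 1.5625 = 3.125
E[N²] = Var(N) + E[N]² = 0.022222222 + 0.44444444 = 0.46666667
E[Z] = 3.125 + 0.46666667 = 3.5916667

3.5916667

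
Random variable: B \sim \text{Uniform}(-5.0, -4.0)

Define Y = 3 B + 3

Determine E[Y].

For Y = 3B + 3:
E[Y] = 3 * E[B] + 3
E[B] = (-5 - 4)/2 = -4.5
E[Y] = 3 * (-4.5) + 3 = -10.5

-10.5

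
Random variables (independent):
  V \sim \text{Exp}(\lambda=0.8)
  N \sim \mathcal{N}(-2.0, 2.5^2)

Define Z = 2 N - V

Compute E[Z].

E[Z] = -1*E[V] + 2*E[N]
E[V] = 1.25
E[N] = -2
E[Z] = -1*1.25 + 2*(-2) = -5.25

-5.25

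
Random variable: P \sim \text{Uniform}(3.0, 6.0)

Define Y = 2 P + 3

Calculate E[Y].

For Y = 2P + 3:
E[Y] = 2 * E[P] + 3
E[P] = (3 + 6)/2 = 4.5
E[Y] = 2 * 4.5 + 3 = 12

12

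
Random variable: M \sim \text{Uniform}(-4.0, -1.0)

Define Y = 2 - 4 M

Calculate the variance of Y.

For Y = aM + b: Var(Y) = a² * Var(M)
Var(M) = (-1 + 4)^2/12 = 0.75
Var(Y) = (-4)² * 0.75 = 16 * 0.75 = 12

12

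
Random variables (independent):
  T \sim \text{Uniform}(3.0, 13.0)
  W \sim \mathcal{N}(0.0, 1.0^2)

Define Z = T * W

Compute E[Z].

For independent RVs: E[XY] = E[X]*E[Y]
E[T] = 8
E[W] = 0
E[Z] = 8 * 0 = 0

0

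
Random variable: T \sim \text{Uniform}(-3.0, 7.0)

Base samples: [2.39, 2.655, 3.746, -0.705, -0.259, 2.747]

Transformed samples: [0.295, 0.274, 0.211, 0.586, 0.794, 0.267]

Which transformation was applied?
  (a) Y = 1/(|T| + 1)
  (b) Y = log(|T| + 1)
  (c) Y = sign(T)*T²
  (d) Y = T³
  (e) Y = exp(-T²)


Checking option (a) Y = 1/(|T| + 1):
  T = 2.39 -> Y = 0.295 ✓
  T = 2.655 -> Y = 0.274 ✓
  T = 3.746 -> Y = 0.211 ✓
All samples match this transformation.

(a) 1/(|T| + 1)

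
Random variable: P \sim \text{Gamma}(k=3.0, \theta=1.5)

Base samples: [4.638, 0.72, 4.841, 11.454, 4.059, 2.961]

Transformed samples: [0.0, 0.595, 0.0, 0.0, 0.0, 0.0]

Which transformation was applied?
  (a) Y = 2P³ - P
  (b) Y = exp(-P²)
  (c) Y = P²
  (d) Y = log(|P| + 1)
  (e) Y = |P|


Checking option (b) Y = exp(-P²):
  P = 4.638 -> Y = 0.0 ✓
  P = 0.72 -> Y = 0.595 ✓
  P = 4.841 -> Y = 0.0 ✓
All samples match this transformation.

(b) exp(-P²)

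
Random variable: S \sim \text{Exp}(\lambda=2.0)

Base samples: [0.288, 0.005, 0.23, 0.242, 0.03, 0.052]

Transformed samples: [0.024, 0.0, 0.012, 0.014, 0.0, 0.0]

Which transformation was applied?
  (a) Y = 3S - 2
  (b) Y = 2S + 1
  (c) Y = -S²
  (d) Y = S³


Checking option (d) Y = S³:
  S = 0.288 -> Y = 0.024 ✓
  S = 0.005 -> Y = 0.0 ✓
  S = 0.23 -> Y = 0.012 ✓
All samples match this transformation.

(d) S³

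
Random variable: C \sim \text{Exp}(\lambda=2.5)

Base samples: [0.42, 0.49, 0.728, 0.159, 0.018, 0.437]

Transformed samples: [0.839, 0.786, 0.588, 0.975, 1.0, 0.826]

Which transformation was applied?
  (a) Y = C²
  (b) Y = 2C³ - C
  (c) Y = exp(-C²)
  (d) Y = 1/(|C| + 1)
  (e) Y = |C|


Checking option (c) Y = exp(-C²):
  C = 0.42 -> Y = 0.839 ✓
  C = 0.49 -> Y = 0.786 ✓
  C = 0.728 -> Y = 0.588 ✓
All samples match this transformation.

(c) exp(-C²)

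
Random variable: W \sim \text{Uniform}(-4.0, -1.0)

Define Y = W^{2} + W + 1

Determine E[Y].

E[Y] = 1*E[W²] + 1*E[W] + 1
E[W] = -2.5
E[W²] = Var(W) + (E[W])² = 0.75 + 6.25 = 7
E[Y] = 1*7 + 1*(-2.5) + 1 = 5.5

5.5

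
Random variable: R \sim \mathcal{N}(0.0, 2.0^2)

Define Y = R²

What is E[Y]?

Using E[X²] = Var(X) + (E[X])²:
E[R] = 0
Var(R) = 2.0^2 = 4
E[R²] = 4 + 0² = 4 + 0 = 4

4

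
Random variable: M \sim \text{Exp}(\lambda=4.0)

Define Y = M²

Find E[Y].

E[M²] = Var(M) + (E[M])² = 0.0625 + 0.0625 = 0.125

0.125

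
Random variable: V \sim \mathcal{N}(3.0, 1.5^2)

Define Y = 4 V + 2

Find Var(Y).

For Y = aV + b: Var(Y) = a² * Var(V)
Var(V) = 1.5^2 = 2.25
Var(Y) = 4² * 2.25 = 16 * 2.25 = 36

36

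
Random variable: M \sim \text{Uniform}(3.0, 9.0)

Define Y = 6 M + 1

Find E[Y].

For Y = 6M + 1:
E[Y] = 6 * E[M] + 1
E[M] = (3 + 9)/2 = 6
E[Y] = 6 * 6 + 1 = 37

37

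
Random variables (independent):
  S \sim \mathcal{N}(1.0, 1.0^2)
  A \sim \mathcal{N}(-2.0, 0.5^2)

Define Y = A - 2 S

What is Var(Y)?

For independent RVs: Var(aX + bY) = a²Var(X) + b²Var(Y)
Var(S) = 1
Var(A) = 0.25
Var(Y) = (-2)²*1 + 1²*0.25
= 4*1 + 1*0.25 = 4.25

4.25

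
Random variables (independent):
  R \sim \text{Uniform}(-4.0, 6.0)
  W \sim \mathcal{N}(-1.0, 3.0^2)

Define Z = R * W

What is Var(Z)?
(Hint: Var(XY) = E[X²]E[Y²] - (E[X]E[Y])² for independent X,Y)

Var(XY) = E[X²]E[Y²] - (E[X]E[Y])²
E[R] = 1, Var(R) = 8.3333333
E[W] = -1, Var(W) = 9
E[R²] = 8.3333333 + 1² = 9.3333333
E[W²] = 9 + (-1)² = 10
Var(Z) = 9.3333333*10 - (1*(-1))²
= 93.333333 - 1 = 92.333333

92.333333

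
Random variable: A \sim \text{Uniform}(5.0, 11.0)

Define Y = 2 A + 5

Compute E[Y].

For Y = 2A + 5:
E[Y] = 2 * E[A] + 5
E[A] = (5 + 11)/2 = 8
E[Y] = 2 * 8 + 5 = 21

21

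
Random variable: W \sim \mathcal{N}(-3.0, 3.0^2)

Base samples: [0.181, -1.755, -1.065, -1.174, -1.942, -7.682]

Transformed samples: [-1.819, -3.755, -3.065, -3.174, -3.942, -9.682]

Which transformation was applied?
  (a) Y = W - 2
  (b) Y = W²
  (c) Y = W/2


Checking option (a) Y = W - 2:
  W = 0.181 -> Y = -1.819 ✓
  W = -1.755 -> Y = -3.755 ✓
  W = -1.065 -> Y = -3.065 ✓
All samples match this transformation.

(a) W - 2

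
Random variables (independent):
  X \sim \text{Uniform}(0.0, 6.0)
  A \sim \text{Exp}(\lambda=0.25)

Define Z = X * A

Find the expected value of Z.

For independent RVs: E[XY] = E[X]*E[Y]
E[X] = 3
E[A] = 4
E[Z] = 3 * 4 = 12

12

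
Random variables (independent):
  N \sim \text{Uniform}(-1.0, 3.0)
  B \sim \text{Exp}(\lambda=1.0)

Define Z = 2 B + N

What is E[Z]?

E[Z] = 1*E[N] + 2*E[B]
E[N] = 1
E[B] = 1
E[Z] = 1*1 + 2*1 = 3

3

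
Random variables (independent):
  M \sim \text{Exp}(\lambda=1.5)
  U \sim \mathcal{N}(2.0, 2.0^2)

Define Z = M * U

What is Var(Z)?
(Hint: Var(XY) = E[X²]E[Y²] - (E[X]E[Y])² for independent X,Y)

Var(XY) = E[X²]E[Y²] - (E[X]E[Y])²
E[M] = 0.66666667, Var(M) = 0.44444444
E[U] = 2, Var(U) = 4
E[M²] = 0.44444444 + 0.66666667² = 0.88888889
E[U²] = 4 + 2² = 8
Var(Z) = 0.88888889*8 - (0.66666667*2)²
= 7.1111111 - 1.7777778 = 5.3333333

5.3333333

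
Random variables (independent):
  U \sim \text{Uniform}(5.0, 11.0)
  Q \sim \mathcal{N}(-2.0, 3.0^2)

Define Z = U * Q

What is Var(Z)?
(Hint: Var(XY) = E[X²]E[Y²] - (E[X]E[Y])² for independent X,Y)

Var(XY) = E[X²]E[Y²] - (E[X]E[Y])²
E[U] = 8, Var(U) = 3
E[Q] = -2, Var(Q) = 9
E[U²] = 3 + 8² = 67
E[Q²] = 9 + (-2)² = 13
Var(Z) = 67*13 - (8*(-2))²
= 871 - 256 = 615

615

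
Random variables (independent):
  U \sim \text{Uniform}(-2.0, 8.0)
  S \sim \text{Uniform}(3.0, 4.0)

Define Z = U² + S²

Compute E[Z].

E[Z] = E[U²] + E[S²]
E[U²] = Var(U) + E[U]² = 8.3333333 + 9 = 17.333333
E[S²] = Var(S) + E[S]² = 0.083333333 + 12.25 = 12.333333
E[Z] = 17.333333 + 12.333333 = 29.666667

29.666667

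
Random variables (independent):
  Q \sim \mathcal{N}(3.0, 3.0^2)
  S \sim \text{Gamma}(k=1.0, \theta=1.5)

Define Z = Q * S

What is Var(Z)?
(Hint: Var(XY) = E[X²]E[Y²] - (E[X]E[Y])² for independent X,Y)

Var(XY) = E[X²]E[Y²] - (E[X]E[Y])²
E[Q] = 3, Var(Q) = 9
E[S] = 1.5, Var(S) = 2.25
E[Q²] = 9 + 3² = 18
E[S²] = 2.25 + 1.5² = 4.5
Var(Z) = 18*4.5 - (3*1.5)²
= 81 - 20.25 = 60.75

60.75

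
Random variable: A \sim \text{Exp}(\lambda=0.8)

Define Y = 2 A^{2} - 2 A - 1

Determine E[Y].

E[Y] = 2*E[A²] - 2*E[A] - 1
E[A] = 1.25
E[A²] = Var(A) + (E[A])² = 1.5625 + 1.5625 = 3.125
E[Y] = 2*3.125 - 2*1.25 - 1 = 2.75

2.75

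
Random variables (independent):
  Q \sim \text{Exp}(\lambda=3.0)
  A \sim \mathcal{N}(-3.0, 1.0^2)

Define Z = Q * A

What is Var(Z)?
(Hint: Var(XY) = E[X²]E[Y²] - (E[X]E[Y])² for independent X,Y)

Var(XY) = E[X²]E[Y²] - (E[X]E[Y])²
E[Q] = 0.33333333, Var(Q) = 0.11111111
E[A] = -3, Var(A) = 1
E[Q²] = 0.11111111 + 0.33333333² = 0.22222222
E[A²] = 1 + (-3)² = 10
Var(Z) = 0.22222222*10 - (0.33333333*(-3))²
= 2.2222222 - 1 = 1.2222222

1.2222222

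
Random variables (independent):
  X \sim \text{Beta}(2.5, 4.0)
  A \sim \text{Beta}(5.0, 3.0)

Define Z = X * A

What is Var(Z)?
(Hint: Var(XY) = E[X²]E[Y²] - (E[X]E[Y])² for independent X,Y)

Var(XY) = E[X²]E[Y²] - (E[X]E[Y])²
E[X] = 0.38461538, Var(X) = 0.031558185
E[A] = 0.625, Var(A) = 0.026041667
E[X²] = 0.031558185 + 0.38461538² = 0.17948718
E[A²] = 0.026041667 + 0.625² = 0.41666667
Var(Z) = 0.17948718*0.41666667 - (0.38461538*0.625)²
= 0.074786325 - 0.057784763 = 0.017001561

0.017001561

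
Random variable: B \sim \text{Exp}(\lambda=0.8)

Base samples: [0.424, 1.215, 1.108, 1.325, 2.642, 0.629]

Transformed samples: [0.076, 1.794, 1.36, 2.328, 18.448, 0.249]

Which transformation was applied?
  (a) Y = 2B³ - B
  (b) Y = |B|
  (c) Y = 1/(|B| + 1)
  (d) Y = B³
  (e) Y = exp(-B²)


Checking option (d) Y = B³:
  B = 0.424 -> Y = 0.076 ✓
  B = 1.215 -> Y = 1.794 ✓
  B = 1.108 -> Y = 1.36 ✓
All samples match this transformation.

(d) B³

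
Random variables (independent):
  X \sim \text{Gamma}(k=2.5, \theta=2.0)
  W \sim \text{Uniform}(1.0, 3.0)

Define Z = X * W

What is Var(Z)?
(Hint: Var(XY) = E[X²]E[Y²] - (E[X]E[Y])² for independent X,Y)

Var(XY) = E[X²]E[Y²] - (E[X]E[Y])²
E[X] = 5, Var(X) = 10
E[W] = 2, Var(W) = 0.33333333
E[X²] = 10 + 5² = 35
E[W²] = 0.33333333 + 2² = 4.3333333
Var(Z) = 35*4.3333333 - (5*2)²
= 151.66667 - 100 = 51.666667

51.666667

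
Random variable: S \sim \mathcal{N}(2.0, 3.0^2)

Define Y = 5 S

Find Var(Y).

For Y = aS + b: Var(Y) = a² * Var(S)
Var(S) = 3.0^2 = 9
Var(Y) = 5² * 9 = 25 * 9 = 225

225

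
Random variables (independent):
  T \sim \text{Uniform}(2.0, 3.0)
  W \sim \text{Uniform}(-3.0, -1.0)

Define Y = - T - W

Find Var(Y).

For independent RVs: Var(aX + bY) = a²Var(X) + b²Var(Y)
Var(T) = 0.083333333
Var(W) = 0.33333333
Var(Y) = (-1)²*0.083333333 + (-1)²*0.33333333
= 1*0.083333333 + 1*0.33333333 = 0.41666667

0.41666667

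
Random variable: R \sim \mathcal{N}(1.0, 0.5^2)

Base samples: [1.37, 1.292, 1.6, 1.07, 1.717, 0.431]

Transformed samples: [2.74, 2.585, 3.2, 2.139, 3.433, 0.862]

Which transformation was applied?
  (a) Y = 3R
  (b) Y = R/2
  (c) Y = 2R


Checking option (c) Y = 2R:
  R = 1.37 -> Y = 2.74 ✓
  R = 1.292 -> Y = 2.585 ✓
  R = 1.6 -> Y = 3.2 ✓
All samples match this transformation.

(c) 2R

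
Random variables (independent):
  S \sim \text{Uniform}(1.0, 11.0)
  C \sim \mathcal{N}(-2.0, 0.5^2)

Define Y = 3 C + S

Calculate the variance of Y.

For independent RVs: Var(aX + bY) = a²Var(X) + b²Var(Y)
Var(S) = 8.3333333
Var(C) = 0.25
Var(Y) = 1²*8.3333333 + 3²*0.25
= 1*8.3333333 + 9*0.25 = 10.583333

10.583333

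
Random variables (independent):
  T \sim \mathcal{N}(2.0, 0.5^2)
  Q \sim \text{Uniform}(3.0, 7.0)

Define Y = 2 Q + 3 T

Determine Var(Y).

For independent RVs: Var(aX + bY) = a²Var(X) + b²Var(Y)
Var(T) = 0.25
Var(Q) = 1.3333333
Var(Y) = 3²*0.25 + 2²*1.3333333
= 9*0.25 + 4*1.3333333 = 7.5833333

7.5833333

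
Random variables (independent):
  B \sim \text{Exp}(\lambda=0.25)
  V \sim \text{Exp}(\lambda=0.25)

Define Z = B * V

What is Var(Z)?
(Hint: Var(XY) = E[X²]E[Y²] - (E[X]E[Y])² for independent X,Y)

Var(XY) = E[X²]E[Y²] - (E[X]E[Y])²
E[B] = 4, Var(B) = 16
E[V] = 4, Var(V) = 16
E[B²] = 16 + 4² = 32
E[V²] = 16 + 4² = 32
Var(Z) = 32*32 - (4*4)²
= 1024 - 256 = 768

768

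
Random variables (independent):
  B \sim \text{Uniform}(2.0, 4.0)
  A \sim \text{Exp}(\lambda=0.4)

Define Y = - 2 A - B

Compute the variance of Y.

For independent RVs: Var(aX + bY) = a²Var(X) + b²Var(Y)
Var(B) = 0.33333333
Var(A) = 6.25
Var(Y) = (-1)²*0.33333333 + (-2)²*6.25
= 1*0.33333333 + 4*6.25 = 25.333333

25.333333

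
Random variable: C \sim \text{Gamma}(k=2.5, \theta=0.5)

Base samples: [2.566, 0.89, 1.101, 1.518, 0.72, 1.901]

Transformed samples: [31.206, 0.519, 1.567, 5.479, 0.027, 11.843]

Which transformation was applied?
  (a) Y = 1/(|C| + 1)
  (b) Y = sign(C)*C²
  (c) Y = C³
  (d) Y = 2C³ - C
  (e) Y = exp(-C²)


Checking option (d) Y = 2C³ - C:
  C = 2.566 -> Y = 31.206 ✓
  C = 0.89 -> Y = 0.519 ✓
  C = 1.101 -> Y = 1.567 ✓
All samples match this transformation.

(d) 2C³ - C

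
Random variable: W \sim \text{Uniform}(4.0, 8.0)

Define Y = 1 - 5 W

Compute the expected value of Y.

For Y = -5W + 1:
E[Y] = -5 * E[W] + 1
E[W] = (4 + 8)/2 = 6
E[Y] = -5 * 6 + 1 = -29

-29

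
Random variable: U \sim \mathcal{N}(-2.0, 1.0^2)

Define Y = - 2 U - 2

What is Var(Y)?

For Y = aU + b: Var(Y) = a² * Var(U)
Var(U) = 1.0^2 = 1
Var(Y) = (-2)² * 1 = 4 * 1 = 4

4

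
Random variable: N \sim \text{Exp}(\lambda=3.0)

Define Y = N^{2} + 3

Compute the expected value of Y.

E[Y] = 1*E[N²] + 3
E[N] = 0.33333333
E[N²] = Var(N) + (E[N])² = 0.11111111 + 0.11111111 = 0.22222222
E[Y] = 1*0.22222222 + 3 = 3.2222222

3.2222222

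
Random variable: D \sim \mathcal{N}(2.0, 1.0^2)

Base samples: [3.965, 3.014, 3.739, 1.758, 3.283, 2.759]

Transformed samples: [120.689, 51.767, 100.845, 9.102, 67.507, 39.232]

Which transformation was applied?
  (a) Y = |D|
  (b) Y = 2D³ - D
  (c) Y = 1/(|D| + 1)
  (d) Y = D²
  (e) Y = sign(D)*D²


Checking option (b) Y = 2D³ - D:
  D = 3.965 -> Y = 120.689 ✓
  D = 3.014 -> Y = 51.767 ✓
  D = 3.739 -> Y = 100.845 ✓
All samples match this transformation.

(b) 2D³ - D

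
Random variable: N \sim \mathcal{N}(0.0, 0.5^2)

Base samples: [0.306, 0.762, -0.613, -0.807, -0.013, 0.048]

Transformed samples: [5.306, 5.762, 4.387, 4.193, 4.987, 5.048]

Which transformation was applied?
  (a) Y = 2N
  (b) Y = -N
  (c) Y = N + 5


Checking option (c) Y = N + 5:
  N = 0.306 -> Y = 5.306 ✓
  N = 0.762 -> Y = 5.762 ✓
  N = -0.613 -> Y = 4.387 ✓
All samples match this transformation.

(c) N + 5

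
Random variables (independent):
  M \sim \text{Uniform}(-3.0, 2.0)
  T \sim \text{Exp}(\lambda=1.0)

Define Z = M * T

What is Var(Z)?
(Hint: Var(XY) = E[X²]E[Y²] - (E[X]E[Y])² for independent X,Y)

Var(XY) = E[X²]E[Y²] - (E[X]E[Y])²
E[M] = -0.5, Var(M) = 2.0833333
E[T] = 1, Var(T) = 1
E[M²] = 2.0833333 + (-0.5)² = 2.3333333
E[T²] = 1 + 1² = 2
Var(Z) = 2.3333333*2 - (-0.5*1)²
= 4.6666667 - 0.25 = 4.4166667

4.4166667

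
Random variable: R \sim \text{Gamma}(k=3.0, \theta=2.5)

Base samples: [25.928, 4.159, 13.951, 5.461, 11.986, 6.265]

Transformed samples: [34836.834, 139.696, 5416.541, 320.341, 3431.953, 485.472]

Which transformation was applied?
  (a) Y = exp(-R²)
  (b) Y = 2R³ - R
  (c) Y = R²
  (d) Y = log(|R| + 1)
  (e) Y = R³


Checking option (b) Y = 2R³ - R:
  R = 25.928 -> Y = 34836.834 ✓
  R = 4.159 -> Y = 139.696 ✓
  R = 13.951 -> Y = 5416.541 ✓
All samples match this transformation.

(b) 2R³ - R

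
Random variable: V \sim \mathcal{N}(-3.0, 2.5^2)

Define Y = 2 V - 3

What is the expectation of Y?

For Y = 2V - 3:
E[Y] = 2 * E[V] - 3
E[V] = -3.0 = -3
E[Y] = 2 * (-3) - 3 = -9

-9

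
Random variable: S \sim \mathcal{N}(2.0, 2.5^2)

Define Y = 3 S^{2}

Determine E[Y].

E[Y] = 3*E[S²]
E[S] = 2
E[S²] = Var(S) + (E[S])² = 6.25 + 4 = 10.25
E[Y] = 3*10.25 = 30.75

30.75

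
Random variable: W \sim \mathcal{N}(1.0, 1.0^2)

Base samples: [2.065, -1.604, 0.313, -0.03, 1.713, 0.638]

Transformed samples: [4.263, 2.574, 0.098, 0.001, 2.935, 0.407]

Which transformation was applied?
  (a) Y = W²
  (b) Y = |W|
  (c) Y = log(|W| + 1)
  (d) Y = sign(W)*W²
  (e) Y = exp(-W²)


Checking option (a) Y = W²:
  W = 2.065 -> Y = 4.263 ✓
  W = -1.604 -> Y = 2.574 ✓
  W = 0.313 -> Y = 0.098 ✓
All samples match this transformation.

(a) W²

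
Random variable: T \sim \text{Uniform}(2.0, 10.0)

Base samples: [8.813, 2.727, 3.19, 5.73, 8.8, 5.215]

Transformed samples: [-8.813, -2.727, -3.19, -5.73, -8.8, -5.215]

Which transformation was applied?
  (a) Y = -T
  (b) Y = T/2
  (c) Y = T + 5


Checking option (a) Y = -T:
  T = 8.813 -> Y = -8.813 ✓
  T = 2.727 -> Y = -2.727 ✓
  T = 3.19 -> Y = -3.19 ✓
All samples match this transformation.

(a) -T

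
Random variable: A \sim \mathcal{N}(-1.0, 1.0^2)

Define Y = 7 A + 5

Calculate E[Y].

For Y = 7A + 5:
E[Y] = 7 * E[A] + 5
E[A] = -1.0 = -1
E[Y] = 7 * (-1) + 5 = -2

-2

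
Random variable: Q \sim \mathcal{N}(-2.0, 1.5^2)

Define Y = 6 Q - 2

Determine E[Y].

For Y = 6Q - 2:
E[Y] = 6 * E[Q] - 2
E[Q] = -2.0 = -2
E[Y] = 6 * (-2) - 2 = -14

-14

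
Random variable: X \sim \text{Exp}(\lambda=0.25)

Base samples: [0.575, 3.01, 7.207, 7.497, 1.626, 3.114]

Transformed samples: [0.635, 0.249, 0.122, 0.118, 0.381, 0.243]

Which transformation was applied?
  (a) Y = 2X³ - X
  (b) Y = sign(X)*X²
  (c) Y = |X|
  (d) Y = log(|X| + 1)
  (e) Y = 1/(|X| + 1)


Checking option (e) Y = 1/(|X| + 1):
  X = 0.575 -> Y = 0.635 ✓
  X = 3.01 -> Y = 0.249 ✓
  X = 7.207 -> Y = 0.122 ✓
All samples match this transformation.

(e) 1/(|X| + 1)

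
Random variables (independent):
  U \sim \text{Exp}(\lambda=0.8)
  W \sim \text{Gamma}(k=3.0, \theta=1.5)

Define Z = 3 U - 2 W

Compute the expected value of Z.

E[Z] = 3*E[U] - 2*E[W]
E[U] = 1.25
E[W] = 4.5
E[Z] = 3*1.25 - 2*4.5 = -5.25

-5.25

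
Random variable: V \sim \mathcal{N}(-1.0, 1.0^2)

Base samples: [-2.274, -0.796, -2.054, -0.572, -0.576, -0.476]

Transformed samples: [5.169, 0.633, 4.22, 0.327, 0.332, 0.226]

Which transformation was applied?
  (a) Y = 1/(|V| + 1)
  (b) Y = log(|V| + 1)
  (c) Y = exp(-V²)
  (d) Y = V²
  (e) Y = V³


Checking option (d) Y = V²:
  V = -2.274 -> Y = 5.169 ✓
  V = -0.796 -> Y = 0.633 ✓
  V = -2.054 -> Y = 4.22 ✓
All samples match this transformation.

(d) V²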